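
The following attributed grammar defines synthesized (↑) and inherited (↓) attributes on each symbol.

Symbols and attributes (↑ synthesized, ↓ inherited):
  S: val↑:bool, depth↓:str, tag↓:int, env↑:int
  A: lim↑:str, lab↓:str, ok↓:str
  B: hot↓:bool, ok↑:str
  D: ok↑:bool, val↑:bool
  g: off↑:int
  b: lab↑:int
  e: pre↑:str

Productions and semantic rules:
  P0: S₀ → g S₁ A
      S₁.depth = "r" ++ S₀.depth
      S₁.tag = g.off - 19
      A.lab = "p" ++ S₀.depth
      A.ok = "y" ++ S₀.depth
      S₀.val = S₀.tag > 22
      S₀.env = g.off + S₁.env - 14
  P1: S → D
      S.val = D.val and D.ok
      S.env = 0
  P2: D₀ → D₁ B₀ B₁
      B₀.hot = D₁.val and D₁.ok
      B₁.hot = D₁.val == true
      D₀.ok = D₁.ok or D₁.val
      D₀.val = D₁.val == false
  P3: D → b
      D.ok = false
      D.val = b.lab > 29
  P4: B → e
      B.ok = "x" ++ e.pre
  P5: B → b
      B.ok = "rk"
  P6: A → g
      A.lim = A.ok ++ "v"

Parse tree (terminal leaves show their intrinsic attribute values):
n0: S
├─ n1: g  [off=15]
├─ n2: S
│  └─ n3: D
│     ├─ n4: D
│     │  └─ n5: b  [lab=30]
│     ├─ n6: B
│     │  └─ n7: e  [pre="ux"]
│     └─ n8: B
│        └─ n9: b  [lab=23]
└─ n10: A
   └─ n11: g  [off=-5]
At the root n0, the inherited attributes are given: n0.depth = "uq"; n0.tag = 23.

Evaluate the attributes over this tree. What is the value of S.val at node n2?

1. n0.depth = "uq"  [given at root]
2. n0.tag = 23  [given at root]
3. n1.off = 15  [terminal]
4. n2.depth = "ruq"  ["r" ++ S₀.depth]
5. n2.tag = -4  [g.off - 19]
6. n5.lab = 30  [terminal]
7. n4.ok = false  [false]
8. n4.val = true  [b.lab > 29]
9. n6.hot = false  [D₁.val and D₁.ok]
10. n7.pre = "ux"  [terminal]
11. n6.ok = "xux"  ["x" ++ e.pre]
12. n8.hot = true  [D₁.val == true]
13. n9.lab = 23  [terminal]
14. n8.ok = "rk"  ["rk"]
15. n3.ok = true  [D₁.ok or D₁.val]
16. n3.val = false  [D₁.val == false]
17. n2.val = false  [D.val and D.ok]
18. n2.env = 0  [0]
19. n10.lab = "puq"  ["p" ++ S₀.depth]
20. n10.ok = "yuq"  ["y" ++ S₀.depth]
21. n11.off = -5  [terminal]
22. n10.lim = "yuqv"  [A.ok ++ "v"]
23. n0.val = true  [S₀.tag > 22]
24. n0.env = 1  [g.off + S₁.env - 14]

false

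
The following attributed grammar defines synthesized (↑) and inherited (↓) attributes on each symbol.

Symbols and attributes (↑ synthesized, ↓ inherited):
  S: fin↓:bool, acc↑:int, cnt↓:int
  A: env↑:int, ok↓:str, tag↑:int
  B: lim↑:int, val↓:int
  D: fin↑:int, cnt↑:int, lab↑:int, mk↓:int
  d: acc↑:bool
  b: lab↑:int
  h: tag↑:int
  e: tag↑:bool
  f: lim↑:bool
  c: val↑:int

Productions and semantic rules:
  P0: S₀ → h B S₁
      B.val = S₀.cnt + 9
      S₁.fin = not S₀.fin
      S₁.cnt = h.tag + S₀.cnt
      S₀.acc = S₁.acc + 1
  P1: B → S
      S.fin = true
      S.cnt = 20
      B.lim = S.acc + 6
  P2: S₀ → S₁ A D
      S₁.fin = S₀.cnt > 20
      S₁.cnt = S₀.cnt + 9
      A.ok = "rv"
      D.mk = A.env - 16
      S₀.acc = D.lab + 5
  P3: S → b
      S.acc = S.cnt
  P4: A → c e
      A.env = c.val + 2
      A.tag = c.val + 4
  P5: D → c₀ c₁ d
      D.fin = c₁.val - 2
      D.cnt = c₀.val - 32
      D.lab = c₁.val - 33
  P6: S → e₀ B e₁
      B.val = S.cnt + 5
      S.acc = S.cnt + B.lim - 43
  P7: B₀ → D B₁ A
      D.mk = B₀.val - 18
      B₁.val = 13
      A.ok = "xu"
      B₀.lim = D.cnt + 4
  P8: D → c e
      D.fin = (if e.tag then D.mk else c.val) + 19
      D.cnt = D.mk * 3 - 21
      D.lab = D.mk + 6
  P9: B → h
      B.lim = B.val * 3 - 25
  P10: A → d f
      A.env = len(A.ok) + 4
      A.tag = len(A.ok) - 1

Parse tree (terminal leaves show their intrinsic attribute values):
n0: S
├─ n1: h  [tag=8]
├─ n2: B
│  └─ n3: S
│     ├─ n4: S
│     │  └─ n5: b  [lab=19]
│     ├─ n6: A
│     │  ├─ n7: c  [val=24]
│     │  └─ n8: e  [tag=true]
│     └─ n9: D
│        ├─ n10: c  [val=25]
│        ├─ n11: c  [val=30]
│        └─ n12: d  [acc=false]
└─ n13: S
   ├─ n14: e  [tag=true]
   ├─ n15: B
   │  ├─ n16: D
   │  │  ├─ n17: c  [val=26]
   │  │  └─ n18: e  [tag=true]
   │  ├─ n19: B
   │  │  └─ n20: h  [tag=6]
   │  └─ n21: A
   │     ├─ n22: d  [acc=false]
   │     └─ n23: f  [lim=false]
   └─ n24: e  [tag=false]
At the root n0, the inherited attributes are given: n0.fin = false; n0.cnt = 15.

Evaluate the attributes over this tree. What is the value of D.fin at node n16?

29

1. n0.fin = false  [given at root]
2. n0.cnt = 15  [given at root]
3. n1.tag = 8  [terminal]
4. n2.val = 24  [S₀.cnt + 9]
5. n3.fin = true  [true]
6. n3.cnt = 20  [20]
7. n4.fin = false  [S₀.cnt > 20]
8. n4.cnt = 29  [S₀.cnt + 9]
9. n5.lab = 19  [terminal]
10. n4.acc = 29  [S.cnt]
11. n6.ok = "rv"  ["rv"]
12. n7.val = 24  [terminal]
13. n8.tag = true  [terminal]
14. n6.env = 26  [c.val + 2]
15. n6.tag = 28  [c.val + 4]
16. n9.mk = 10  [A.env - 16]
17. n10.val = 25  [terminal]
18. n11.val = 30  [terminal]
19. n12.acc = false  [terminal]
20. n9.fin = 28  [c₁.val - 2]
21. n9.cnt = -7  [c₀.val - 32]
22. n9.lab = -3  [c₁.val - 33]
23. n3.acc = 2  [D.lab + 5]
24. n2.lim = 8  [S.acc + 6]
25. n13.fin = true  [not S₀.fin]
26. n13.cnt = 23  [h.tag + S₀.cnt]
27. n14.tag = true  [terminal]
28. n15.val = 28  [S.cnt + 5]
29. n16.mk = 10  [B₀.val - 18]
30. n17.val = 26  [terminal]
31. n18.tag = true  [terminal]
32. n16.fin = 29  [(if e.tag then D.mk else c.val) + 19]
33. n16.cnt = 9  [D.mk * 3 - 21]
34. n16.lab = 16  [D.mk + 6]
35. n19.val = 13  [13]
36. n20.tag = 6  [terminal]
37. n19.lim = 14  [B.val * 3 - 25]
38. n21.ok = "xu"  ["xu"]
39. n22.acc = false  [terminal]
40. n23.lim = false  [terminal]
41. n21.env = 6  [len(A.ok) + 4]
42. n21.tag = 1  [len(A.ok) - 1]
43. n15.lim = 13  [D.cnt + 4]
44. n24.tag = false  [terminal]
45. n13.acc = -7  [S.cnt + B.lim - 43]
46. n0.acc = -6  [S₁.acc + 1]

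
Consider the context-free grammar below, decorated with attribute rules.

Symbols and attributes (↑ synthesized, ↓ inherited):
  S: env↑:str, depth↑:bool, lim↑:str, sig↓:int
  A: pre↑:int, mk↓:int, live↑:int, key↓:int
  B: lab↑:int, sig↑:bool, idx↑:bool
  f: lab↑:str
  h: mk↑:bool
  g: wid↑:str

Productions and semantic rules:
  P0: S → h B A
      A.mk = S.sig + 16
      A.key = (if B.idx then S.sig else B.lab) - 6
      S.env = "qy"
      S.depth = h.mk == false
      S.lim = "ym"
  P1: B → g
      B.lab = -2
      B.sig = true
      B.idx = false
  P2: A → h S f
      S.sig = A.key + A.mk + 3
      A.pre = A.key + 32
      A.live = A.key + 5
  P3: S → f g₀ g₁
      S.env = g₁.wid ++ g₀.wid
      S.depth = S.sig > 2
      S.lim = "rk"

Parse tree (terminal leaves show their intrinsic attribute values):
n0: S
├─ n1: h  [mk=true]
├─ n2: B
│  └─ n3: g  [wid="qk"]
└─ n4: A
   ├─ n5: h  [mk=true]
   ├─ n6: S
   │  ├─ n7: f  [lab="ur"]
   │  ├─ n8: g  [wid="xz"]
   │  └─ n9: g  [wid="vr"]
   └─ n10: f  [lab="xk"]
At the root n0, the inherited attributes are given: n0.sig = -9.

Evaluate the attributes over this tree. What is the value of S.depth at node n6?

1. n0.sig = -9  [given at root]
2. n1.mk = true  [terminal]
3. n3.wid = "qk"  [terminal]
4. n2.lab = -2  [-2]
5. n2.sig = true  [true]
6. n2.idx = false  [false]
7. n4.mk = 7  [S.sig + 16]
8. n4.key = -8  [(if B.idx then S.sig else B.lab) - 6]
9. n5.mk = true  [terminal]
10. n6.sig = 2  [A.key + A.mk + 3]
11. n7.lab = "ur"  [terminal]
12. n8.wid = "xz"  [terminal]
13. n9.wid = "vr"  [terminal]
14. n6.env = "vrxz"  [g₁.wid ++ g₀.wid]
15. n6.depth = false  [S.sig > 2]
16. n6.lim = "rk"  ["rk"]
17. n10.lab = "xk"  [terminal]
18. n4.pre = 24  [A.key + 32]
19. n4.live = -3  [A.key + 5]
20. n0.env = "qy"  ["qy"]
21. n0.depth = false  [h.mk == false]
22. n0.lim = "ym"  ["ym"]

false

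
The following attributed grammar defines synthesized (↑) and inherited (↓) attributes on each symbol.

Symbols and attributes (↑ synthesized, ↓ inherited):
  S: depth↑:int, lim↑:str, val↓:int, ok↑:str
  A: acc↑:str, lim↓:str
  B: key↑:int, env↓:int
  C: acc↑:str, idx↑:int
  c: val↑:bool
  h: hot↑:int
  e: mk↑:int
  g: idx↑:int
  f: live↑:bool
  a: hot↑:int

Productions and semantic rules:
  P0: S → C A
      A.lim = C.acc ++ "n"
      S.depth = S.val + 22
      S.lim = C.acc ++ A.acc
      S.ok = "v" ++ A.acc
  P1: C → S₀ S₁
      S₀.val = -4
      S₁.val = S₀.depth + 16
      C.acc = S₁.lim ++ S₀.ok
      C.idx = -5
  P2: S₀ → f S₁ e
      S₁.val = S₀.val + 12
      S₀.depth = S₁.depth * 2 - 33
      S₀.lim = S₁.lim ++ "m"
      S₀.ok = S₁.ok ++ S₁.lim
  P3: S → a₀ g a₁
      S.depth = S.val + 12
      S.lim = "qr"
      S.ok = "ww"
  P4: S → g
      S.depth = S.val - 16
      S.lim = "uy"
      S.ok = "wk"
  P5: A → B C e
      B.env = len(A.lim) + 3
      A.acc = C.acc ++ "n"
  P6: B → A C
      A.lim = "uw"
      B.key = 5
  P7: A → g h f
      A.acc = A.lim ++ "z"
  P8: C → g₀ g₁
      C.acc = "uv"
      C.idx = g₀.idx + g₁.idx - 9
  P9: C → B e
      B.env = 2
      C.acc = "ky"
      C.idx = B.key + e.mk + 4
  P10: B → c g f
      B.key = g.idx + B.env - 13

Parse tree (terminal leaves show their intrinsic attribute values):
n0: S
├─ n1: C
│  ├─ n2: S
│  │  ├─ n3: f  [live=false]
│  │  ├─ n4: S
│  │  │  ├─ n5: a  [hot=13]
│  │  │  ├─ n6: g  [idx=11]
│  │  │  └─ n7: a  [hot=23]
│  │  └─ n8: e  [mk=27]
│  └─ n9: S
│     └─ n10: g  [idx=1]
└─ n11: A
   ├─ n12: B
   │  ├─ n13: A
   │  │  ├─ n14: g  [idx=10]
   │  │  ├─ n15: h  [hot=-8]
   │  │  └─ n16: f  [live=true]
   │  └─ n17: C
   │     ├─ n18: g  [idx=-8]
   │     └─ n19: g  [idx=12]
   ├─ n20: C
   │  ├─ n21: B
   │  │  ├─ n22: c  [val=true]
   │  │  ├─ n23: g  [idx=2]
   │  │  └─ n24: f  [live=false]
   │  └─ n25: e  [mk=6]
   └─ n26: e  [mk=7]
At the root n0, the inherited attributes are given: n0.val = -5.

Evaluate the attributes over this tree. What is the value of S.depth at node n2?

7

1. n0.val = -5  [given at root]
2. n2.val = -4  [-4]
3. n3.live = false  [terminal]
4. n4.val = 8  [S₀.val + 12]
5. n5.hot = 13  [terminal]
6. n6.idx = 11  [terminal]
7. n7.hot = 23  [terminal]
8. n4.depth = 20  [S.val + 12]
9. n4.lim = "qr"  ["qr"]
10. n4.ok = "ww"  ["ww"]
11. n8.mk = 27  [terminal]
12. n2.depth = 7  [S₁.depth * 2 - 33]
13. n2.lim = "qrm"  [S₁.lim ++ "m"]
14. n2.ok = "wwqr"  [S₁.ok ++ S₁.lim]
15. n9.val = 23  [S₀.depth + 16]
16. n10.idx = 1  [terminal]
17. n9.depth = 7  [S.val - 16]
18. n9.lim = "uy"  ["uy"]
19. n9.ok = "wk"  ["wk"]
20. n1.acc = "uywwqr"  [S₁.lim ++ S₀.ok]
21. n1.idx = -5  [-5]
22. n11.lim = "uywwqrn"  [C.acc ++ "n"]
23. n12.env = 10  [len(A.lim) + 3]
24. n13.lim = "uw"  ["uw"]
25. n14.idx = 10  [terminal]
26. n15.hot = -8  [terminal]
27. n16.live = true  [terminal]
28. n13.acc = "uwz"  [A.lim ++ "z"]
29. n18.idx = -8  [terminal]
30. n19.idx = 12  [terminal]
31. n17.acc = "uv"  ["uv"]
32. n17.idx = -5  [g₀.idx + g₁.idx - 9]
33. n12.key = 5  [5]
34. n21.env = 2  [2]
35. n22.val = true  [terminal]
36. n23.idx = 2  [terminal]
37. n24.live = false  [terminal]
38. n21.key = -9  [g.idx + B.env - 13]
39. n25.mk = 6  [terminal]
40. n20.acc = "ky"  ["ky"]
41. n20.idx = 1  [B.key + e.mk + 4]
42. n26.mk = 7  [terminal]
43. n11.acc = "kyn"  [C.acc ++ "n"]
44. n0.depth = 17  [S.val + 22]
45. n0.lim = "uywwqrkyn"  [C.acc ++ A.acc]
46. n0.ok = "vkyn"  ["v" ++ A.acc]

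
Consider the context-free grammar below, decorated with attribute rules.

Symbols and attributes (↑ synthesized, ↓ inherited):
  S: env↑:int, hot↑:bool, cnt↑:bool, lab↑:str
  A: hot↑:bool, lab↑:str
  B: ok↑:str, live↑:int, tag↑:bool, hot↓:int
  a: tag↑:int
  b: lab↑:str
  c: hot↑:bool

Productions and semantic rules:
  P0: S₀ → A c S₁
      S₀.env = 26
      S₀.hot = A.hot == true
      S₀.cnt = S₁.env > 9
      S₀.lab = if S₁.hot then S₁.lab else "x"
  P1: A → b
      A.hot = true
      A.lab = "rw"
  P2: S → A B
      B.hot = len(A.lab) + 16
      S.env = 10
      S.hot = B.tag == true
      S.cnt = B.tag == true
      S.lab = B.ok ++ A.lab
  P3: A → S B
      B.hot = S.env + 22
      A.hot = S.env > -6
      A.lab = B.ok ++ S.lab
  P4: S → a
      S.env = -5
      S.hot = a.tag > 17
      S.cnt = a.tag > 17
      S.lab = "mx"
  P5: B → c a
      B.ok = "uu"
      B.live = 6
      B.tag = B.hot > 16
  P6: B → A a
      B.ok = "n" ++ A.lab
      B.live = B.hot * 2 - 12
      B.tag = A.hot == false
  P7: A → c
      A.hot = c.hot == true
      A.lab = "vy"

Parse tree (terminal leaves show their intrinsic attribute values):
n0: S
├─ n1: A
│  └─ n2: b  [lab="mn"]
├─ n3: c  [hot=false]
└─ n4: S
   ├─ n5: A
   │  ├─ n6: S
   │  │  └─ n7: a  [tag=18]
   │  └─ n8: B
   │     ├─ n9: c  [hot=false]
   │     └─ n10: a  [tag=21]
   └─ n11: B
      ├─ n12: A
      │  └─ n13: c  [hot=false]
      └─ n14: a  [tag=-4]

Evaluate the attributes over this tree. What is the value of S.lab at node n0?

1. n2.lab = "mn"  [terminal]
2. n1.hot = true  [true]
3. n1.lab = "rw"  ["rw"]
4. n3.hot = false  [terminal]
5. n7.tag = 18  [terminal]
6. n6.env = -5  [-5]
7. n6.hot = true  [a.tag > 17]
8. n6.cnt = true  [a.tag > 17]
9. n6.lab = "mx"  ["mx"]
10. n8.hot = 17  [S.env + 22]
11. n9.hot = false  [terminal]
12. n10.tag = 21  [terminal]
13. n8.ok = "uu"  ["uu"]
14. n8.live = 6  [6]
15. n8.tag = true  [B.hot > 16]
16. n5.hot = true  [S.env > -6]
17. n5.lab = "uumx"  [B.ok ++ S.lab]
18. n11.hot = 20  [len(A.lab) + 16]
19. n13.hot = false  [terminal]
20. n12.hot = false  [c.hot == true]
21. n12.lab = "vy"  ["vy"]
22. n14.tag = -4  [terminal]
23. n11.ok = "nvy"  ["n" ++ A.lab]
24. n11.live = 28  [B.hot * 2 - 12]
25. n11.tag = true  [A.hot == false]
26. n4.env = 10  [10]
27. n4.hot = true  [B.tag == true]
28. n4.cnt = true  [B.tag == true]
29. n4.lab = "nvyuumx"  [B.ok ++ A.lab]
30. n0.env = 26  [26]
31. n0.hot = true  [A.hot == true]
32. n0.cnt = true  [S₁.env > 9]
33. n0.lab = "nvyuumx"  [if S₁.hot then S₁.lab else "x"]

"nvyuumx"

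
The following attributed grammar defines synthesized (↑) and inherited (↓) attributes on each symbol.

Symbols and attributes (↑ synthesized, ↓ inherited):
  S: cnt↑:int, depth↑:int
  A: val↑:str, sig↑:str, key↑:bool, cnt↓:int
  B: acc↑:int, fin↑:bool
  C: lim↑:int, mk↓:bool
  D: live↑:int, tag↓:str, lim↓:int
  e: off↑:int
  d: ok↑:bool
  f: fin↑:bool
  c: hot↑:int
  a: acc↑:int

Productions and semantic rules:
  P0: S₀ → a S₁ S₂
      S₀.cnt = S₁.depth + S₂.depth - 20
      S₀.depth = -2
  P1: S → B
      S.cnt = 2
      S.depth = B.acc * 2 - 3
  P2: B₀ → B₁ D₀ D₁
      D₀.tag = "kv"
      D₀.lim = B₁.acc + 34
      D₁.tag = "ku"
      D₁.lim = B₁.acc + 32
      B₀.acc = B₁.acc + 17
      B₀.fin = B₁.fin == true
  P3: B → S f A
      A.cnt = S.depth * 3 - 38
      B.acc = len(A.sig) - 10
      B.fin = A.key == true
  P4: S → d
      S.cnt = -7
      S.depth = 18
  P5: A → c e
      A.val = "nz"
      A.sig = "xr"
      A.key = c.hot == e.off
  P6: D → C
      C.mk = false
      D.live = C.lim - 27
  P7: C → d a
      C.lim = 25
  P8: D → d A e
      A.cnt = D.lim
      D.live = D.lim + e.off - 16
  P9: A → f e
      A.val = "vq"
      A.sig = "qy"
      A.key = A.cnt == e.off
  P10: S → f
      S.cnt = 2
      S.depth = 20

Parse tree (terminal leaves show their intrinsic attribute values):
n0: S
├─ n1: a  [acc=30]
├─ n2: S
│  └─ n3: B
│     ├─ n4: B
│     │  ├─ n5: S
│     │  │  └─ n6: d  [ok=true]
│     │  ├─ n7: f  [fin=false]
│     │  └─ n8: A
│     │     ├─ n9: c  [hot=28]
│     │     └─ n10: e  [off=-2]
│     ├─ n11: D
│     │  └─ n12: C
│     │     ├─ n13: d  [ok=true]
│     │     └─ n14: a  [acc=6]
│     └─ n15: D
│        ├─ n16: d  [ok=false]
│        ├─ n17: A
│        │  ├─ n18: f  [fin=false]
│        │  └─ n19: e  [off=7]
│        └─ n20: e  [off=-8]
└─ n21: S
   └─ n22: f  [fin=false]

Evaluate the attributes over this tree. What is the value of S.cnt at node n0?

15

1. n1.acc = 30  [terminal]
2. n6.ok = true  [terminal]
3. n5.cnt = -7  [-7]
4. n5.depth = 18  [18]
5. n7.fin = false  [terminal]
6. n8.cnt = 16  [S.depth * 3 - 38]
7. n9.hot = 28  [terminal]
8. n10.off = -2  [terminal]
9. n8.val = "nz"  ["nz"]
10. n8.sig = "xr"  ["xr"]
11. n8.key = false  [c.hot == e.off]
12. n4.acc = -8  [len(A.sig) - 10]
13. n4.fin = false  [A.key == true]
14. n11.tag = "kv"  ["kv"]
15. n11.lim = 26  [B₁.acc + 34]
16. n12.mk = false  [false]
17. n13.ok = true  [terminal]
18. n14.acc = 6  [terminal]
19. n12.lim = 25  [25]
20. n11.live = -2  [C.lim - 27]
21. n15.tag = "ku"  ["ku"]
22. n15.lim = 24  [B₁.acc + 32]
23. n16.ok = false  [terminal]
24. n17.cnt = 24  [D.lim]
25. n18.fin = false  [terminal]
26. n19.off = 7  [terminal]
27. n17.val = "vq"  ["vq"]
28. n17.sig = "qy"  ["qy"]
29. n17.key = false  [A.cnt == e.off]
30. n20.off = -8  [terminal]
31. n15.live = 0  [D.lim + e.off - 16]
32. n3.acc = 9  [B₁.acc + 17]
33. n3.fin = false  [B₁.fin == true]
34. n2.cnt = 2  [2]
35. n2.depth = 15  [B.acc * 2 - 3]
36. n22.fin = false  [terminal]
37. n21.cnt = 2  [2]
38. n21.depth = 20  [20]
39. n0.cnt = 15  [S₁.depth + S₂.depth - 20]
40. n0.depth = -2  [-2]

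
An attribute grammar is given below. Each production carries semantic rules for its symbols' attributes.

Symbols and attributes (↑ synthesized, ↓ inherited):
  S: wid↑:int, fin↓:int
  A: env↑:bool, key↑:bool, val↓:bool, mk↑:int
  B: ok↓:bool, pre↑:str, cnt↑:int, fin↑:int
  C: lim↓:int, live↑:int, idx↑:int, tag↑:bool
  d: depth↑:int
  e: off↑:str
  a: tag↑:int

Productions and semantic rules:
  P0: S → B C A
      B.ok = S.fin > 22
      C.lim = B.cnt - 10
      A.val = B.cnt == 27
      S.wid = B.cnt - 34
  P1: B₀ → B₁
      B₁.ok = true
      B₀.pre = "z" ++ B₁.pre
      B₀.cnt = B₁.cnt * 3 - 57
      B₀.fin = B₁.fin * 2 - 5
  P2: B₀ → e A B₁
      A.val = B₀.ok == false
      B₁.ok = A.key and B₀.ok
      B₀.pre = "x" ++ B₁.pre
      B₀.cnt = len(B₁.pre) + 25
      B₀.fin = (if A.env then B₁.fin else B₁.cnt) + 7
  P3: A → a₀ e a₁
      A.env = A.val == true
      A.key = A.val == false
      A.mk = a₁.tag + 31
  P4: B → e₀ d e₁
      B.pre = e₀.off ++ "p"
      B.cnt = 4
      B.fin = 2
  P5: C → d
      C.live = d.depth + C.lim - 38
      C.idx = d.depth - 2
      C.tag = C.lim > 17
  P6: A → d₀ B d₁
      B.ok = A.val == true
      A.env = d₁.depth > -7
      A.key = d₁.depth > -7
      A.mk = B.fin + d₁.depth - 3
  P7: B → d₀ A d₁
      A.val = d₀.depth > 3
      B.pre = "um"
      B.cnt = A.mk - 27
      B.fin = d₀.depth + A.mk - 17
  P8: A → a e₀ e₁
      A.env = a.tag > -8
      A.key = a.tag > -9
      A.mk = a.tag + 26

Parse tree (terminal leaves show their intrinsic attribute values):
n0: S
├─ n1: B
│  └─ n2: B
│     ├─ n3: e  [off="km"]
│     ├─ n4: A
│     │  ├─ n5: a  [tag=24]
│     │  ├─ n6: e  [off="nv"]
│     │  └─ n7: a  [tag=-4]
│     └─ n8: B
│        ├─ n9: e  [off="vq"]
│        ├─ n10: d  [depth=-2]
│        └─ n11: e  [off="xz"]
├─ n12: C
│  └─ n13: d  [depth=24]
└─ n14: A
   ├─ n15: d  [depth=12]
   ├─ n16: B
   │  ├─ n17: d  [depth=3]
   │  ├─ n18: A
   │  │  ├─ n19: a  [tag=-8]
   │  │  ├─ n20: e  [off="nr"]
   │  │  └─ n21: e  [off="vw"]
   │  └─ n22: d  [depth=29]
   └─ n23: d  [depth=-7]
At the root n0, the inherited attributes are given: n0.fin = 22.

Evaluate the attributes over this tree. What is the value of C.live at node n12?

3

1. n0.fin = 22  [given at root]
2. n1.ok = false  [S.fin > 22]
3. n2.ok = true  [true]
4. n3.off = "km"  [terminal]
5. n4.val = false  [B₀.ok == false]
6. n5.tag = 24  [terminal]
7. n6.off = "nv"  [terminal]
8. n7.tag = -4  [terminal]
9. n4.env = false  [A.val == true]
10. n4.key = true  [A.val == false]
11. n4.mk = 27  [a₁.tag + 31]
12. n8.ok = true  [A.key and B₀.ok]
13. n9.off = "vq"  [terminal]
14. n10.depth = -2  [terminal]
15. n11.off = "xz"  [terminal]
16. n8.pre = "vqp"  [e₀.off ++ "p"]
17. n8.cnt = 4  [4]
18. n8.fin = 2  [2]
19. n2.pre = "xvqp"  ["x" ++ B₁.pre]
20. n2.cnt = 28  [len(B₁.pre) + 25]
21. n2.fin = 11  [(if A.env then B₁.fin else B₁.cnt) + 7]
22. n1.pre = "zxvqp"  ["z" ++ B₁.pre]
23. n1.cnt = 27  [B₁.cnt * 3 - 57]
24. n1.fin = 17  [B₁.fin * 2 - 5]
25. n12.lim = 17  [B.cnt - 10]
26. n13.depth = 24  [terminal]
27. n12.live = 3  [d.depth + C.lim - 38]
28. n12.idx = 22  [d.depth - 2]
29. n12.tag = false  [C.lim > 17]
30. n14.val = true  [B.cnt == 27]
31. n15.depth = 12  [terminal]
32. n16.ok = true  [A.val == true]
33. n17.depth = 3  [terminal]
34. n18.val = false  [d₀.depth > 3]
35. n19.tag = -8  [terminal]
36. n20.off = "nr"  [terminal]
37. n21.off = "vw"  [terminal]
38. n18.env = false  [a.tag > -8]
39. n18.key = true  [a.tag > -9]
40. n18.mk = 18  [a.tag + 26]
41. n22.depth = 29  [terminal]
42. n16.pre = "um"  ["um"]
43. n16.cnt = -9  [A.mk - 27]
44. n16.fin = 4  [d₀.depth + A.mk - 17]
45. n23.depth = -7  [terminal]
46. n14.env = false  [d₁.depth > -7]
47. n14.key = false  [d₁.depth > -7]
48. n14.mk = -6  [B.fin + d₁.depth - 3]
49. n0.wid = -7  [B.cnt - 34]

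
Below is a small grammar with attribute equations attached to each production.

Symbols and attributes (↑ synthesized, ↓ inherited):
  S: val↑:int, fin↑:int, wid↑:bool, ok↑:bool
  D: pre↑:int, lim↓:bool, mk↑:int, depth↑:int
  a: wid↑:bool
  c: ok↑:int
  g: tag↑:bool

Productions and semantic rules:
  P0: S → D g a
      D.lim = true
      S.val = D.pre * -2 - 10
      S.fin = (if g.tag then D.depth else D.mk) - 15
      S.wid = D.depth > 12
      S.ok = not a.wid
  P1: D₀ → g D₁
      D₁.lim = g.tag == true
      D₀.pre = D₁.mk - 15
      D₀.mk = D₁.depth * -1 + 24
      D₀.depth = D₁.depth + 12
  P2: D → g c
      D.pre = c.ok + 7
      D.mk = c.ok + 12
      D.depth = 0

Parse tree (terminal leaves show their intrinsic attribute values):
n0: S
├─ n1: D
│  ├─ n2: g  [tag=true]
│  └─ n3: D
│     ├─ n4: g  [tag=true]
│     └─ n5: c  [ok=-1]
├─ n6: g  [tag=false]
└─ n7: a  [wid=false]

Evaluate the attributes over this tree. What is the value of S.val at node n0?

1. n1.lim = true  [true]
2. n2.tag = true  [terminal]
3. n3.lim = true  [g.tag == true]
4. n4.tag = true  [terminal]
5. n5.ok = -1  [terminal]
6. n3.pre = 6  [c.ok + 7]
7. n3.mk = 11  [c.ok + 12]
8. n3.depth = 0  [0]
9. n1.pre = -4  [D₁.mk - 15]
10. n1.mk = 24  [D₁.depth * -1 + 24]
11. n1.depth = 12  [D₁.depth + 12]
12. n6.tag = false  [terminal]
13. n7.wid = false  [terminal]
14. n0.val = -2  [D.pre * -2 - 10]
15. n0.fin = 9  [(if g.tag then D.depth else D.mk) - 15]
16. n0.wid = false  [D.depth > 12]
17. n0.ok = true  [not a.wid]

-2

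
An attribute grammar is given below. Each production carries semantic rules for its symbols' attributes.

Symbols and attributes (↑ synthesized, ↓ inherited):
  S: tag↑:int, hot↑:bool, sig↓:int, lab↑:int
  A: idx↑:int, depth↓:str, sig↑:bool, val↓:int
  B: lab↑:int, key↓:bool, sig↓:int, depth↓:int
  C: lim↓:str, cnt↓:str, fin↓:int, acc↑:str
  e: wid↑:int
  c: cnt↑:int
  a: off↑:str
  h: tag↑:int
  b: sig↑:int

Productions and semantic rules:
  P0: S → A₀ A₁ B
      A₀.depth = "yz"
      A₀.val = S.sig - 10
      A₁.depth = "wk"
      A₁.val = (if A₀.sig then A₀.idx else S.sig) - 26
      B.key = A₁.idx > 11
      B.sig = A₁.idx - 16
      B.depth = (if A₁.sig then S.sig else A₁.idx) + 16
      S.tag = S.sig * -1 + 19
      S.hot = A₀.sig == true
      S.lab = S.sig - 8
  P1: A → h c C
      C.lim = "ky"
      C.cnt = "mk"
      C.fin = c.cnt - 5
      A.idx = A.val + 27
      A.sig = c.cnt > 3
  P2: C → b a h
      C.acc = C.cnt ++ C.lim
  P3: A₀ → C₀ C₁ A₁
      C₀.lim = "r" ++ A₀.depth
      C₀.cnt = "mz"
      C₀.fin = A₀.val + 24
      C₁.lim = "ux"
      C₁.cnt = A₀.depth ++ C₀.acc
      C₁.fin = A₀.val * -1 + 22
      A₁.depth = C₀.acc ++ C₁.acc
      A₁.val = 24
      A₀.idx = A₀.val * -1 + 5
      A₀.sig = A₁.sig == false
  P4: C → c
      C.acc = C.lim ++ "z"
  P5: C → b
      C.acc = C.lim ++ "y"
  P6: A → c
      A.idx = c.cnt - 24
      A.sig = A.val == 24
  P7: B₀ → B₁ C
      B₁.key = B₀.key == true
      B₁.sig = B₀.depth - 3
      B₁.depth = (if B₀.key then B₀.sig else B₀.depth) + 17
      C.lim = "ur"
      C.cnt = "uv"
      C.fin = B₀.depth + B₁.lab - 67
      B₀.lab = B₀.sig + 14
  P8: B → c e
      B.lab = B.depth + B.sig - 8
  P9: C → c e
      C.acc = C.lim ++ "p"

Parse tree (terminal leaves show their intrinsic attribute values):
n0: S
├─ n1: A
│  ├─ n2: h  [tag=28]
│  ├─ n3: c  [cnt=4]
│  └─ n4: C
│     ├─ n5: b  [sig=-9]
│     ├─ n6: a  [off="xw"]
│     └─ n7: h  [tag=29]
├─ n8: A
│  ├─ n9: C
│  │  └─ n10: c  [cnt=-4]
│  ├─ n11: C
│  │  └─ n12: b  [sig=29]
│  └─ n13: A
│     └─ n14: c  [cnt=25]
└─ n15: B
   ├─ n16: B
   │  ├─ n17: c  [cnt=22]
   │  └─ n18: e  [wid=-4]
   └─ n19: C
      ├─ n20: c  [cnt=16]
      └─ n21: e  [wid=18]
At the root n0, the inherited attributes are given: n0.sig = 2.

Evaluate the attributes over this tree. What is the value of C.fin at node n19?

-9

1. n0.sig = 2  [given at root]
2. n1.depth = "yz"  ["yz"]
3. n1.val = -8  [S.sig - 10]
4. n2.tag = 28  [terminal]
5. n3.cnt = 4  [terminal]
6. n4.lim = "ky"  ["ky"]
7. n4.cnt = "mk"  ["mk"]
8. n4.fin = -1  [c.cnt - 5]
9. n5.sig = -9  [terminal]
10. n6.off = "xw"  [terminal]
11. n7.tag = 29  [terminal]
12. n4.acc = "mkky"  [C.cnt ++ C.lim]
13. n1.idx = 19  [A.val + 27]
14. n1.sig = true  [c.cnt > 3]
15. n8.depth = "wk"  ["wk"]
16. n8.val = -7  [(if A₀.sig then A₀.idx else S.sig) - 26]
17. n9.lim = "rwk"  ["r" ++ A₀.depth]
18. n9.cnt = "mz"  ["mz"]
19. n9.fin = 17  [A₀.val + 24]
20. n10.cnt = -4  [terminal]
21. n9.acc = "rwkz"  [C.lim ++ "z"]
22. n11.lim = "ux"  ["ux"]
23. n11.cnt = "wkrwkz"  [A₀.depth ++ C₀.acc]
24. n11.fin = 29  [A₀.val * -1 + 22]
25. n12.sig = 29  [terminal]
26. n11.acc = "uxy"  [C.lim ++ "y"]
27. n13.depth = "rwkzuxy"  [C₀.acc ++ C₁.acc]
28. n13.val = 24  [24]
29. n14.cnt = 25  [terminal]
30. n13.idx = 1  [c.cnt - 24]
31. n13.sig = true  [A.val == 24]
32. n8.idx = 12  [A₀.val * -1 + 5]
33. n8.sig = false  [A₁.sig == false]
34. n15.key = true  [A₁.idx > 11]
35. n15.sig = -4  [A₁.idx - 16]
36. n15.depth = 28  [(if A₁.sig then S.sig else A₁.idx) + 16]
37. n16.key = true  [B₀.key == true]
38. n16.sig = 25  [B₀.depth - 3]
39. n16.depth = 13  [(if B₀.key then B₀.sig else B₀.depth) + 17]
40. n17.cnt = 22  [terminal]
41. n18.wid = -4  [terminal]
42. n16.lab = 30  [B.depth + B.sig - 8]
43. n19.lim = "ur"  ["ur"]
44. n19.cnt = "uv"  ["uv"]
45. n19.fin = -9  [B₀.depth + B₁.lab - 67]
46. n20.cnt = 16  [terminal]
47. n21.wid = 18  [terminal]
48. n19.acc = "urp"  [C.lim ++ "p"]
49. n15.lab = 10  [B₀.sig + 14]
50. n0.tag = 17  [S.sig * -1 + 19]
51. n0.hot = true  [A₀.sig == true]
52. n0.lab = -6  [S.sig - 8]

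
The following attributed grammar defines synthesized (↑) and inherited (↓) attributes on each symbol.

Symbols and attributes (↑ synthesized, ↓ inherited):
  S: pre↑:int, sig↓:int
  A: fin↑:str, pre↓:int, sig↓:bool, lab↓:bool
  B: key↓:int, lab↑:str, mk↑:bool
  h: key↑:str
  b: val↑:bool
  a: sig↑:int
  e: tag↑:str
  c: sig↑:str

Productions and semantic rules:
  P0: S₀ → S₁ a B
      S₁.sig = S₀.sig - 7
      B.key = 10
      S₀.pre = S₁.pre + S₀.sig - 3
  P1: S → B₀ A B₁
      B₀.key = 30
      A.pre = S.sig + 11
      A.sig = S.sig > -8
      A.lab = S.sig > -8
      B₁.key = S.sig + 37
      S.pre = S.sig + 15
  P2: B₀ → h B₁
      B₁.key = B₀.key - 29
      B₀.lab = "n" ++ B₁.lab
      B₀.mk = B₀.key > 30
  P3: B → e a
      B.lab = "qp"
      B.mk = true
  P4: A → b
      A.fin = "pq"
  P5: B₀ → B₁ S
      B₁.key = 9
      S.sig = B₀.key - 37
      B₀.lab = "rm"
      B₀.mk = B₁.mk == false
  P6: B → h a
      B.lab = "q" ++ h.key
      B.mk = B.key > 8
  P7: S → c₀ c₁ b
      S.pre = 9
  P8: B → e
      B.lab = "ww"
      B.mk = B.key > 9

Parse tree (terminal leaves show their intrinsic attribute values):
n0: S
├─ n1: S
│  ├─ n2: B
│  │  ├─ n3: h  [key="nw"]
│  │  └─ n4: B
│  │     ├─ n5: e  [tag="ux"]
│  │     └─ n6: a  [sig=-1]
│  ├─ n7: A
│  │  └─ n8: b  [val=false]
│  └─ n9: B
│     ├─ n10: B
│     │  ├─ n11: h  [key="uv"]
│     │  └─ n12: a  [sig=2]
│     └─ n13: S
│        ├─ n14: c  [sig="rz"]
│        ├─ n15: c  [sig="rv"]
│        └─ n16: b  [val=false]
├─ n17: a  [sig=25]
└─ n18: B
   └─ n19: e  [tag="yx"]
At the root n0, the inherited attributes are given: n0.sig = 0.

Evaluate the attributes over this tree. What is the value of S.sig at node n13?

1. n0.sig = 0  [given at root]
2. n1.sig = -7  [S₀.sig - 7]
3. n2.key = 30  [30]
4. n3.key = "nw"  [terminal]
5. n4.key = 1  [B₀.key - 29]
6. n5.tag = "ux"  [terminal]
7. n6.sig = -1  [terminal]
8. n4.lab = "qp"  ["qp"]
9. n4.mk = true  [true]
10. n2.lab = "nqp"  ["n" ++ B₁.lab]
11. n2.mk = false  [B₀.key > 30]
12. n7.pre = 4  [S.sig + 11]
13. n7.sig = true  [S.sig > -8]
14. n7.lab = true  [S.sig > -8]
15. n8.val = false  [terminal]
16. n7.fin = "pq"  ["pq"]
17. n9.key = 30  [S.sig + 37]
18. n10.key = 9  [9]
19. n11.key = "uv"  [terminal]
20. n12.sig = 2  [terminal]
21. n10.lab = "quv"  ["q" ++ h.key]
22. n10.mk = true  [B.key > 8]
23. n13.sig = -7  [B₀.key - 37]
24. n14.sig = "rz"  [terminal]
25. n15.sig = "rv"  [terminal]
26. n16.val = false  [terminal]
27. n13.pre = 9  [9]
28. n9.lab = "rm"  ["rm"]
29. n9.mk = false  [B₁.mk == false]
30. n1.pre = 8  [S.sig + 15]
31. n17.sig = 25  [terminal]
32. n18.key = 10  [10]
33. n19.tag = "yx"  [terminal]
34. n18.lab = "ww"  ["ww"]
35. n18.mk = true  [B.key > 9]
36. n0.pre = 5  [S₁.pre + S₀.sig - 3]

-7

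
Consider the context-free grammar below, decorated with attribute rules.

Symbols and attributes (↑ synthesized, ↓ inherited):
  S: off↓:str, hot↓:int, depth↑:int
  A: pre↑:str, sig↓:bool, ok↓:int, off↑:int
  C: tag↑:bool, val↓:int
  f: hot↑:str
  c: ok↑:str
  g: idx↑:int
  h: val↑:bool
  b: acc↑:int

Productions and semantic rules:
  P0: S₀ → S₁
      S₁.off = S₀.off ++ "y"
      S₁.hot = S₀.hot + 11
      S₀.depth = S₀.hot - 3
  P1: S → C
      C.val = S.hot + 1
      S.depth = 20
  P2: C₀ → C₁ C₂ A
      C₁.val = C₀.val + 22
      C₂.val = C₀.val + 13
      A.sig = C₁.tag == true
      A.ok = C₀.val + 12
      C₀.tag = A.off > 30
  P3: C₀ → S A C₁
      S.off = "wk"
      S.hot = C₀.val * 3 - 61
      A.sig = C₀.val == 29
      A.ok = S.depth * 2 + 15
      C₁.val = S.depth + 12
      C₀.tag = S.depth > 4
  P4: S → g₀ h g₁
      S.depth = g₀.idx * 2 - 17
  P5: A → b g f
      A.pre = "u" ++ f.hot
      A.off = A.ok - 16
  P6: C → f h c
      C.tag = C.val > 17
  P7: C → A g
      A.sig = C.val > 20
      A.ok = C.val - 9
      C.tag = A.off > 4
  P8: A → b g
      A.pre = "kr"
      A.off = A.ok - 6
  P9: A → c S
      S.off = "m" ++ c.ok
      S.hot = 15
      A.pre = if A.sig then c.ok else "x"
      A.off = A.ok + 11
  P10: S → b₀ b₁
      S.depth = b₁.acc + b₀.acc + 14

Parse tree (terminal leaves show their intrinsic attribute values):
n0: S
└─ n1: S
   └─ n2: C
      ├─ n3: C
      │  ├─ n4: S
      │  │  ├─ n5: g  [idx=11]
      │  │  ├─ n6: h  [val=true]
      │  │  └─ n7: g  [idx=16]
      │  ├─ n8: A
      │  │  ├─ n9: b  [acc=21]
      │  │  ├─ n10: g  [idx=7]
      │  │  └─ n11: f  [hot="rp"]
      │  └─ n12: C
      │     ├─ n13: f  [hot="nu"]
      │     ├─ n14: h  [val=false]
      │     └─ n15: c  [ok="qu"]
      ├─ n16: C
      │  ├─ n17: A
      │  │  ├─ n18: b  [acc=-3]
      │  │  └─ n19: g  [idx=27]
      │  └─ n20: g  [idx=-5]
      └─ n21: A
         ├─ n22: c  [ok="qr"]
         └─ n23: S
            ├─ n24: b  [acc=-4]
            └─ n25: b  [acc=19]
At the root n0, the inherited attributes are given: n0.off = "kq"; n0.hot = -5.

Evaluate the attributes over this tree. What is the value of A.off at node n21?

30

1. n0.off = "kq"  [given at root]
2. n0.hot = -5  [given at root]
3. n1.off = "kqy"  [S₀.off ++ "y"]
4. n1.hot = 6  [S₀.hot + 11]
5. n2.val = 7  [S.hot + 1]
6. n3.val = 29  [C₀.val + 22]
7. n4.off = "wk"  ["wk"]
8. n4.hot = 26  [C₀.val * 3 - 61]
9. n5.idx = 11  [terminal]
10. n6.val = true  [terminal]
11. n7.idx = 16  [terminal]
12. n4.depth = 5  [g₀.idx * 2 - 17]
13. n8.sig = true  [C₀.val == 29]
14. n8.ok = 25  [S.depth * 2 + 15]
15. n9.acc = 21  [terminal]
16. n10.idx = 7  [terminal]
17. n11.hot = "rp"  [terminal]
18. n8.pre = "urp"  ["u" ++ f.hot]
19. n8.off = 9  [A.ok - 16]
20. n12.val = 17  [S.depth + 12]
21. n13.hot = "nu"  [terminal]
22. n14.val = false  [terminal]
23. n15.ok = "qu"  [terminal]
24. n12.tag = false  [C.val > 17]
25. n3.tag = true  [S.depth > 4]
26. n16.val = 20  [C₀.val + 13]
27. n17.sig = false  [C.val > 20]
28. n17.ok = 11  [C.val - 9]
29. n18.acc = -3  [terminal]
30. n19.idx = 27  [terminal]
31. n17.pre = "kr"  ["kr"]
32. n17.off = 5  [A.ok - 6]
33. n20.idx = -5  [terminal]
34. n16.tag = true  [A.off > 4]
35. n21.sig = true  [C₁.tag == true]
36. n21.ok = 19  [C₀.val + 12]
37. n22.ok = "qr"  [terminal]
38. n23.off = "mqr"  ["m" ++ c.ok]
39. n23.hot = 15  [15]
40. n24.acc = -4  [terminal]
41. n25.acc = 19  [terminal]
42. n23.depth = 29  [b₁.acc + b₀.acc + 14]
43. n21.pre = "qr"  [if A.sig then c.ok else "x"]
44. n21.off = 30  [A.ok + 11]
45. n2.tag = false  [A.off > 30]
46. n1.depth = 20  [20]
47. n0.depth = -8  [S₀.hot - 3]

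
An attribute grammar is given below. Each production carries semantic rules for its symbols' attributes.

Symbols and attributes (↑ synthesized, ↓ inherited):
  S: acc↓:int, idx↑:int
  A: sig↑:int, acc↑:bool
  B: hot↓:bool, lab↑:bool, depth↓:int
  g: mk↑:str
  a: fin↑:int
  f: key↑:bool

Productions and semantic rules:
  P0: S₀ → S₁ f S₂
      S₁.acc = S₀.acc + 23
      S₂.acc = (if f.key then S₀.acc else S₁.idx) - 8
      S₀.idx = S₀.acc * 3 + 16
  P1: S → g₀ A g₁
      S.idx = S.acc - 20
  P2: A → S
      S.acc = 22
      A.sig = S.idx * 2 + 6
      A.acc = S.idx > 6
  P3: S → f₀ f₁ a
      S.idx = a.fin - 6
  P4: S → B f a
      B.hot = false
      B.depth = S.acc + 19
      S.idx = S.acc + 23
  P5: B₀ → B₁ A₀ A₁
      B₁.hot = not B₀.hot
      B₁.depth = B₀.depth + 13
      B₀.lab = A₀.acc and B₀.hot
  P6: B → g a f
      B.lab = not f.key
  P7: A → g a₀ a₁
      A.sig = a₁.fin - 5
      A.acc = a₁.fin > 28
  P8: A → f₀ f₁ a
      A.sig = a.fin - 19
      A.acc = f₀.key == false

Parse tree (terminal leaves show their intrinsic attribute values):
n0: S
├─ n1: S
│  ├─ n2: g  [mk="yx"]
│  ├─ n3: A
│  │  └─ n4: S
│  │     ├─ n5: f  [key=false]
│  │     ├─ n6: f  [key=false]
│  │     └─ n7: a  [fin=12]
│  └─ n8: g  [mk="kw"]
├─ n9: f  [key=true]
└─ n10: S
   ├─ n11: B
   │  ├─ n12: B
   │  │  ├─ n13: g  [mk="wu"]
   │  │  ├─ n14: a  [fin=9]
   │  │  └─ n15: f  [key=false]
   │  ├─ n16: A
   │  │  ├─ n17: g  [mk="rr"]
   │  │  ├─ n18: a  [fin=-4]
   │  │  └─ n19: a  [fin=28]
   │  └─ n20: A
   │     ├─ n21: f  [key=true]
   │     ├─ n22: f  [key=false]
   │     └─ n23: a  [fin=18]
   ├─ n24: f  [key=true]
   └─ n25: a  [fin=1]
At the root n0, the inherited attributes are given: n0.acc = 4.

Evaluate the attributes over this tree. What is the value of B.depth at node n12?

28

1. n0.acc = 4  [given at root]
2. n1.acc = 27  [S₀.acc + 23]
3. n2.mk = "yx"  [terminal]
4. n4.acc = 22  [22]
5. n5.key = false  [terminal]
6. n6.key = false  [terminal]
7. n7.fin = 12  [terminal]
8. n4.idx = 6  [a.fin - 6]
9. n3.sig = 18  [S.idx * 2 + 6]
10. n3.acc = false  [S.idx > 6]
11. n8.mk = "kw"  [terminal]
12. n1.idx = 7  [S.acc - 20]
13. n9.key = true  [terminal]
14. n10.acc = -4  [(if f.key then S₀.acc else S₁.idx) - 8]
15. n11.hot = false  [false]
16. n11.depth = 15  [S.acc + 19]
17. n12.hot = true  [not B₀.hot]
18. n12.depth = 28  [B₀.depth + 13]
19. n13.mk = "wu"  [terminal]
20. n14.fin = 9  [terminal]
21. n15.key = false  [terminal]
22. n12.lab = true  [not f.key]
23. n17.mk = "rr"  [terminal]
24. n18.fin = -4  [terminal]
25. n19.fin = 28  [terminal]
26. n16.sig = 23  [a₁.fin - 5]
27. n16.acc = false  [a₁.fin > 28]
28. n21.key = true  [terminal]
29. n22.key = false  [terminal]
30. n23.fin = 18  [terminal]
31. n20.sig = -1  [a.fin - 19]
32. n20.acc = false  [f₀.key == false]
33. n11.lab = false  [A₀.acc and B₀.hot]
34. n24.key = true  [terminal]
35. n25.fin = 1  [terminal]
36. n10.idx = 19  [S.acc + 23]
37. n0.idx = 28  [S₀.acc * 3 + 16]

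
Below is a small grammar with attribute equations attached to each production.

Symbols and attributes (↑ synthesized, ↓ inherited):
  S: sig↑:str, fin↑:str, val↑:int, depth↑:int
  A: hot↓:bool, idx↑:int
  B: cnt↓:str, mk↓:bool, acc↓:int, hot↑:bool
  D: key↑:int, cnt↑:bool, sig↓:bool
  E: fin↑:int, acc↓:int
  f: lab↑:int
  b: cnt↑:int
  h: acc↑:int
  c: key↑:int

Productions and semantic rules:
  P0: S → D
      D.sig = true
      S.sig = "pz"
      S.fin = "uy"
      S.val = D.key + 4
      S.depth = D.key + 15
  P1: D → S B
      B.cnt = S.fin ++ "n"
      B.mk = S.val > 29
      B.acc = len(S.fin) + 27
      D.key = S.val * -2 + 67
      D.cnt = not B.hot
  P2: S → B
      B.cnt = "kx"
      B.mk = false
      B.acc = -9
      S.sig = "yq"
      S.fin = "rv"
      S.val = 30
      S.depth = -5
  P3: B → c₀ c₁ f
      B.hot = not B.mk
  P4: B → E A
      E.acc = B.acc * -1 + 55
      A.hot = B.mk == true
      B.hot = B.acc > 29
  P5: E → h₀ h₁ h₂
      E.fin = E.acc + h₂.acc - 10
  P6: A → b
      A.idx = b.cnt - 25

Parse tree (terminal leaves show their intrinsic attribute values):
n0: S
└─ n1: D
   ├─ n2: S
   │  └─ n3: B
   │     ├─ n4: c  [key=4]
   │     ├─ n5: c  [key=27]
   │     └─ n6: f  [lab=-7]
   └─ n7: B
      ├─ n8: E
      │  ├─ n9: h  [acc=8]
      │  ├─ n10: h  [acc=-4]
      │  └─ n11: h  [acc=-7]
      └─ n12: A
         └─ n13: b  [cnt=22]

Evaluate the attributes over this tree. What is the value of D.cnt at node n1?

true

1. n1.sig = true  [true]
2. n3.cnt = "kx"  ["kx"]
3. n3.mk = false  [false]
4. n3.acc = -9  [-9]
5. n4.key = 4  [terminal]
6. n5.key = 27  [terminal]
7. n6.lab = -7  [terminal]
8. n3.hot = true  [not B.mk]
9. n2.sig = "yq"  ["yq"]
10. n2.fin = "rv"  ["rv"]
11. n2.val = 30  [30]
12. n2.depth = -5  [-5]
13. n7.cnt = "rvn"  [S.fin ++ "n"]
14. n7.mk = true  [S.val > 29]
15. n7.acc = 29  [len(S.fin) + 27]
16. n8.acc = 26  [B.acc * -1 + 55]
17. n9.acc = 8  [terminal]
18. n10.acc = -4  [terminal]
19. n11.acc = -7  [terminal]
20. n8.fin = 9  [E.acc + h₂.acc - 10]
21. n12.hot = true  [B.mk == true]
22. n13.cnt = 22  [terminal]
23. n12.idx = -3  [b.cnt - 25]
24. n7.hot = false  [B.acc > 29]
25. n1.key = 7  [S.val * -2 + 67]
26. n1.cnt = true  [not B.hot]
27. n0.sig = "pz"  ["pz"]
28. n0.fin = "uy"  ["uy"]
29. n0.val = 11  [D.key + 4]
30. n0.depth = 22  [D.key + 15]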